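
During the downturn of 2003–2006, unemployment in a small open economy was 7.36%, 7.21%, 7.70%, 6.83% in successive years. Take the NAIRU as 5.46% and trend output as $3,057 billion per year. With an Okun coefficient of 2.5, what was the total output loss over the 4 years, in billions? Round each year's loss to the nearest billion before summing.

$555 billion

Year 2003: gap = -2.5 × (7.36 - 5.46) = -4.75%, loss ≈ 3057 × 4.75/100 ≈ 145.
Year 2004: gap = -2.5 × (7.21 - 5.46) = -4.375%, loss ≈ 3057 × 4.375/100 ≈ 134.
Year 2005: gap = -2.5 × (7.7 - 5.46) = -5.6%, loss ≈ 3057 × 5.6/100 ≈ 171.
Year 2006: gap = -2.5 × (6.83 - 5.46) = -3.425%, loss ≈ 3057 × 3.425/100 ≈ 105.
Total lost output = 145 + 134 + 171 + 105 = 555 billion.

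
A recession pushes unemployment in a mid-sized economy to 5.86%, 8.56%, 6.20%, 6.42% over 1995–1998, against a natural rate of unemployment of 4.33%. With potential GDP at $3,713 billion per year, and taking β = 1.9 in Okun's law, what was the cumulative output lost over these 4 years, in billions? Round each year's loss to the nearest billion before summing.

$685 billion

Year 1995: gap = -1.9 × (5.86 - 4.33) = -2.907%, loss ≈ 3713 × 2.907/100 ≈ 108.
Year 1996: gap = -1.9 × (8.56 - 4.33) = -8.037%, loss ≈ 3713 × 8.037/100 ≈ 298.
Year 1997: gap = -1.9 × (6.2 - 4.33) = -3.553%, loss ≈ 3713 × 3.553/100 ≈ 132.
Year 1998: gap = -1.9 × (6.42 - 4.33) = -3.971%, loss ≈ 3713 × 3.971/100 ≈ 147.
Total lost output = 108 + 298 + 132 + 147 = 685 billion.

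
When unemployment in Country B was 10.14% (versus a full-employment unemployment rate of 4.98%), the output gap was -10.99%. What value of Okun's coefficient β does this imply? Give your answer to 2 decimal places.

β ≈ 2.13

Okun's law: output gap = -β × (u - u*).
-10.99 = -β × (10.14 - 4.98) = -β × 5.16, so β = 10.99/5.16 = 2.13.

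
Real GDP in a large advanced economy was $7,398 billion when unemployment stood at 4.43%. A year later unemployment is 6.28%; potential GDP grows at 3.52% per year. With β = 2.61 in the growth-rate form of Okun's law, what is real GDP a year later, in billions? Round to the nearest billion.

$7,301 billion

Δu = 6.28 - 4.43 = 1.85 points.
Okun's law (growth form): g_Y = g_Y* - β × Δu = 3.52 - 2.61 × (1.85) = 3.52 - 4.8285 = -1.3085%.
Real GDP in the next year = 7398 × (1 - 1.3085/100) = 7398 × 0.986915 ≈ 7301 billion.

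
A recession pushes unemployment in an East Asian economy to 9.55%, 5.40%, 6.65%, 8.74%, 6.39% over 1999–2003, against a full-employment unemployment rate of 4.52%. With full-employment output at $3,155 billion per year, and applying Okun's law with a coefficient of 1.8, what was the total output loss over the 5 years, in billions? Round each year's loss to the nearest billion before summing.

$803 billion

Year 1999: gap = -1.8 × (9.55 - 4.52) = -9.054%, loss ≈ 3155 × 9.054/100 ≈ 286.
Year 2000: gap = -1.8 × (5.4 - 4.52) = -1.584%, loss ≈ 3155 × 1.584/100 ≈ 50.
Year 2001: gap = -1.8 × (6.65 - 4.52) = -3.834%, loss ≈ 3155 × 3.834/100 ≈ 121.
Year 2002: gap = -1.8 × (8.74 - 4.52) = -7.596%, loss ≈ 3155 × 7.596/100 ≈ 240.
Year 2003: gap = -1.8 × (6.39 - 4.52) = -3.366%, loss ≈ 3155 × 3.366/100 ≈ 106.
Total lost output = 286 + 50 + 121 + 240 + 106 = 803 billion.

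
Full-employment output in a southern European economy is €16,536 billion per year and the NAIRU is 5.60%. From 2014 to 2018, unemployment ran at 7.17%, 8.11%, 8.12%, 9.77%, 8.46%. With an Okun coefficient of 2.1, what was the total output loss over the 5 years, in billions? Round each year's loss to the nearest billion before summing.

Year 2014: gap = -2.1 × (7.17 - 5.6) = -3.297%, loss ≈ 16536 × 3.297/100 ≈ 545.
Year 2015: gap = -2.1 × (8.11 - 5.6) = -5.271%, loss ≈ 16536 × 5.271/100 ≈ 872.
Year 2016: gap = -2.1 × (8.12 - 5.6) = -5.292%, loss ≈ 16536 × 5.292/100 ≈ 875.
Year 2017: gap = -2.1 × (9.77 - 5.6) = -8.757%, loss ≈ 16536 × 8.757/100 ≈ 1448.
Year 2018: gap = -2.1 × (8.46 - 5.6) = -6.006%, loss ≈ 16536 × 6.006/100 ≈ 993.
Total lost output = 545 + 872 + 875 + 1448 + 993 = 4733 billion.

€4,733 billion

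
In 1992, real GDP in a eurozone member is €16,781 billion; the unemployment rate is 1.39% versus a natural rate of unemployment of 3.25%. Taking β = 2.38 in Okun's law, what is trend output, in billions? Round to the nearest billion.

€16,070 billion

Unemployment gap = 1.39 - 3.25 = -1.86 points, so output gap = -2.38 × (-1.86) = 4.4268%.
Since Y = Y* × (1 + gap/100), Y* = 16781/1.044268 ≈ 16070 billion.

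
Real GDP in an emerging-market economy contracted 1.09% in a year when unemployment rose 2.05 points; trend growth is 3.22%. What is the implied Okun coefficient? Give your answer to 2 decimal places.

β ≈ 2.10

Growth form: g_Y = g_Y* - β × Δu, so β = (g_Y* - g_Y)/Δu.
β = (3.22 + 1.09)/2.05 = 4.31/2.05 = 2.10.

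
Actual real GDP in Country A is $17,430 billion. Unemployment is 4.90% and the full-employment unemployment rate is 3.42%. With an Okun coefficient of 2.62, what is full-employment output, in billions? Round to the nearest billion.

$18,133 billion

Unemployment gap = 4.9 - 3.42 = 1.48 points, so output gap = -2.62 × 1.48 = -3.8776%.
Since Y = Y* × (1 + gap/100), Y* = 17430/0.961224 ≈ 18133 billion.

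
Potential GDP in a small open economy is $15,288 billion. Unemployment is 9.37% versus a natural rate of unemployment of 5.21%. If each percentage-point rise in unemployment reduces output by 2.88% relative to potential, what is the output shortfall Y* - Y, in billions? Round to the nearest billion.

Output gap = -2.88 × (9.37 - 5.21) = -2.88 × 4.16 = -11.9808%.
Actual GDP ≈ 15288 × 0.880192 ≈ 13456 billion, so the shortfall is 15288 - 13456 = 1832 billion.

$1,832 billion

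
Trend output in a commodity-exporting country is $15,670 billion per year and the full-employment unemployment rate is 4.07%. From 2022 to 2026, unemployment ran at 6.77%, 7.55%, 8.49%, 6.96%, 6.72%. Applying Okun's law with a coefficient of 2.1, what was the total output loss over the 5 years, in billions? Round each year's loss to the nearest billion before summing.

Year 2022: gap = -2.1 × (6.77 - 4.07) = -5.67%, loss ≈ 15670 × 5.67/100 ≈ 888.
Year 2023: gap = -2.1 × (7.55 - 4.07) = -7.308%, loss ≈ 15670 × 7.308/100 ≈ 1145.
Year 2024: gap = -2.1 × (8.49 - 4.07) = -9.282%, loss ≈ 15670 × 9.282/100 ≈ 1454.
Year 2025: gap = -2.1 × (6.96 - 4.07) = -6.069%, loss ≈ 15670 × 6.069/100 ≈ 951.
Year 2026: gap = -2.1 × (6.72 - 4.07) = -5.565%, loss ≈ 15670 × 5.565/100 ≈ 872.
Total lost output = 888 + 1145 + 1454 + 951 + 872 = 5310 billion.

$5,310 billion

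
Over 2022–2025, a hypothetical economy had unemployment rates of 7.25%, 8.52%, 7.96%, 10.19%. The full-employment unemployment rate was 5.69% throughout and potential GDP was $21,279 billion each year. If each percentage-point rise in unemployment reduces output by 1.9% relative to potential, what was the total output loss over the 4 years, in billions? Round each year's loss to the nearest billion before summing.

Year 2022: gap = -1.9 × (7.25 - 5.69) = -2.964%, loss ≈ 21279 × 2.964/100 ≈ 631.
Year 2023: gap = -1.9 × (8.52 - 5.69) = -5.377%, loss ≈ 21279 × 5.377/100 ≈ 1144.
Year 2024: gap = -1.9 × (7.96 - 5.69) = -4.313%, loss ≈ 21279 × 4.313/100 ≈ 918.
Year 2025: gap = -1.9 × (10.19 - 5.69) = -8.55%, loss ≈ 21279 × 8.55/100 ≈ 1819.
Total lost output = 631 + 1144 + 918 + 1819 = 4512 billion.

$4,512 billion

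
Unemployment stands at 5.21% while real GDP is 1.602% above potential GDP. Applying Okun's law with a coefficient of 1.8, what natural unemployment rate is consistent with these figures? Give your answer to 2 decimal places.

From Okun's law, u - u* = -(output gap)/β = -(1.602)/1.8 = -0.89 points.
So u* = 5.21 + 0.89 = 6.10%.

6.10%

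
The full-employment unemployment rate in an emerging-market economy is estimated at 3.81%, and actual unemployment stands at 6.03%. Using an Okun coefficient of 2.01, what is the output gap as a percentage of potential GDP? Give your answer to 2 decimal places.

-4.46%

The unemployment gap is 6.03 - 3.81 = 2.22 percentage points.
Okun's law gives an output gap of -2.01 × 2.22 = -4.4622%, i.e. 4.46% below potential.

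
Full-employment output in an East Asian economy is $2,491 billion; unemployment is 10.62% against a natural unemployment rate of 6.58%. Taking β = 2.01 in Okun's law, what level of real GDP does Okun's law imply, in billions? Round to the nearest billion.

$2,289 billion

Unemployment gap = 10.62 - 6.58 = 4.04 points, so the output gap is -2.01 × 4.04 = -8.1204%.
Actual GDP = 2491 × (1 - 8.1204/100) = 2491 × 0.918796 ≈ 2289 billion.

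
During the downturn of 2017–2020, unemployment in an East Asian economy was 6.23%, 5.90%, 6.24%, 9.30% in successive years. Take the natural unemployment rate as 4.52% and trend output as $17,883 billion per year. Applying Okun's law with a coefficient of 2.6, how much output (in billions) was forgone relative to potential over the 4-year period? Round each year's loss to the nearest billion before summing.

$4,459 billion

Year 2017: gap = -2.6 × (6.23 - 4.52) = -4.446%, loss ≈ 17883 × 4.446/100 ≈ 795.
Year 2018: gap = -2.6 × (5.9 - 4.52) = -3.588%, loss ≈ 17883 × 3.588/100 ≈ 642.
Year 2019: gap = -2.6 × (6.24 - 4.52) = -4.472%, loss ≈ 17883 × 4.472/100 ≈ 800.
Year 2020: gap = -2.6 × (9.3 - 4.52) = -12.428%, loss ≈ 17883 × 12.428/100 ≈ 2222.
Total lost output = 795 + 642 + 800 + 2222 = 4459 billion.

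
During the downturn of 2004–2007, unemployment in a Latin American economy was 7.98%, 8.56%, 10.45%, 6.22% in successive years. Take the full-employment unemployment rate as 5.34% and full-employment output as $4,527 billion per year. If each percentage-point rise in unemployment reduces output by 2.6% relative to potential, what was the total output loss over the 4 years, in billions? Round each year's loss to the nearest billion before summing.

Year 2004: gap = -2.6 × (7.98 - 5.34) = -6.864%, loss ≈ 4527 × 6.864/100 ≈ 311.
Year 2005: gap = -2.6 × (8.56 - 5.34) = -8.372%, loss ≈ 4527 × 8.372/100 ≈ 379.
Year 2006: gap = -2.6 × (10.45 - 5.34) = -13.286%, loss ≈ 4527 × 13.286/100 ≈ 601.
Year 2007: gap = -2.6 × (6.22 - 5.34) = -2.288%, loss ≈ 4527 × 2.288/100 ≈ 104.
Total lost output = 311 + 379 + 601 + 104 = 1395 billion.

$1,395 billion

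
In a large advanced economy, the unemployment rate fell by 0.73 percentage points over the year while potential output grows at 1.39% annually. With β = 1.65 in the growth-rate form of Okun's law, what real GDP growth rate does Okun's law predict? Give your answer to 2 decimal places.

2.59%

Growth-rate Okun's law: g_Y = g_Y* - β × Δu.
g_Y = 1.39 - 1.65 × (-0.73) = 1.39 + 1.2045 = 2.5945%, i.e. 2.59% to 2 d.p.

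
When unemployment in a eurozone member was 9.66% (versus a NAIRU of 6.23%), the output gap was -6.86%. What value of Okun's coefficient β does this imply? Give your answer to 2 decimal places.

β ≈ 2.00

Okun's law: output gap = -β × (u - u*).
-6.86 = -β × (9.66 - 6.23) = -β × 3.43, so β = 6.86/3.43 = 2.00.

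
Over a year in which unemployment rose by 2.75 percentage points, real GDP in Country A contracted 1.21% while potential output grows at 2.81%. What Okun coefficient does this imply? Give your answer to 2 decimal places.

β ≈ 1.46

Growth form: g_Y = g_Y* - β × Δu, so β = (g_Y* - g_Y)/Δu.
β = (2.81 + 1.21)/2.75 = 4.02/2.75 = 1.46.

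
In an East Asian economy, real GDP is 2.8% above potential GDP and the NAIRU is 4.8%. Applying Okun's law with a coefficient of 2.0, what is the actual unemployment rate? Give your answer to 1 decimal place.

From Okun's law, u - u* = -(output gap)/β = -(2.8)/2.0 = -1.4 points.
So u = 4.8 - 1.4 = 3.4%.

3.4%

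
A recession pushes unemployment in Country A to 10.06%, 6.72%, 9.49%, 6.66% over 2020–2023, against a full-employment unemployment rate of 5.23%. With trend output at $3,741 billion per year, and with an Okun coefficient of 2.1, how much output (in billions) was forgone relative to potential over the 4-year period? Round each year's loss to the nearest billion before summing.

$943 billion

Year 2020: gap = -2.1 × (10.06 - 5.23) = -10.143%, loss ≈ 3741 × 10.143/100 ≈ 379.
Year 2021: gap = -2.1 × (6.72 - 5.23) = -3.129%, loss ≈ 3741 × 3.129/100 ≈ 117.
Year 2022: gap = -2.1 × (9.49 - 5.23) = -8.946%, loss ≈ 3741 × 8.946/100 ≈ 335.
Year 2023: gap = -2.1 × (6.66 - 5.23) = -3.003%, loss ≈ 3741 × 3.003/100 ≈ 112.
Total lost output = 379 + 117 + 335 + 112 = 943 billion.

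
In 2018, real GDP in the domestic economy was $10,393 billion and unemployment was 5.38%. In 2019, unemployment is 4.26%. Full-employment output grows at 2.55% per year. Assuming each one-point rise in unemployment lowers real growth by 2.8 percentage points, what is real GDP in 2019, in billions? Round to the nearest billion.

$10,984 billion

Δu = 4.26 - 5.38 = -1.12 points.
Okun's law (growth form): g_Y = g_Y* - β × Δu = 2.55 - 2.8 × (-1.12) = 2.55 + 3.136 = 5.686%.
Real GDP in the next year = 10393 × (1 + 5.686/100) = 10393 × 1.05686 ≈ 10984 billion.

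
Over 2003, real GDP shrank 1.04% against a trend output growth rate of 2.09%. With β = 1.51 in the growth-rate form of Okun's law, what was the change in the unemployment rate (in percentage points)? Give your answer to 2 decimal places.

Growth-rate Okun's law: g_Y = g_Y* - β × Δu, so Δu = (g_Y* - g_Y)/β.
Δu = (2.09 + 1.04)/1.51 = 3.13/1.51 = 2.07 percentage points.

2.07 percentage points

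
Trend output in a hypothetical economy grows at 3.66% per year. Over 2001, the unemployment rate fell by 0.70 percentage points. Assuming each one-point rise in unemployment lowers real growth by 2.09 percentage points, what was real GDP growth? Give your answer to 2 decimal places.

Growth-rate Okun's law: g_Y = g_Y* - β × Δu.
g_Y = 3.66 - 2.09 × (-0.70) = 3.66 + 1.463 = 5.123%, i.e. 5.12% to 2 d.p.

5.12%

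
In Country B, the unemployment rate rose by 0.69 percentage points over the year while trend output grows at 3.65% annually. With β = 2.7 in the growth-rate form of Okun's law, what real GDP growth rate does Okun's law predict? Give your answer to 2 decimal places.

Growth-rate Okun's law: g_Y = g_Y* - β × Δu.
g_Y = 3.65 - 2.7 × (0.69) = 3.65 - 1.863 = 1.787%, i.e. 1.79% to 2 d.p.

1.79%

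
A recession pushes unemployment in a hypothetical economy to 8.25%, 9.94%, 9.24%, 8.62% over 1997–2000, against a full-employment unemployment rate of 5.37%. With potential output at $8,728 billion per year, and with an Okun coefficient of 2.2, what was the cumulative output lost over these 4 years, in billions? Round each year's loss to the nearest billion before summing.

$2,798 billion

Year 1997: gap = -2.2 × (8.25 - 5.37) = -6.336%, loss ≈ 8728 × 6.336/100 ≈ 553.
Year 1998: gap = -2.2 × (9.94 - 5.37) = -10.054%, loss ≈ 8728 × 10.054/100 ≈ 878.
Year 1999: gap = -2.2 × (9.24 - 5.37) = -8.514%, loss ≈ 8728 × 8.514/100 ≈ 743.
Year 2000: gap = -2.2 × (8.62 - 5.37) = -7.15%, loss ≈ 8728 × 7.15/100 ≈ 624.
Total lost output = 553 + 878 + 743 + 624 = 2798 billion.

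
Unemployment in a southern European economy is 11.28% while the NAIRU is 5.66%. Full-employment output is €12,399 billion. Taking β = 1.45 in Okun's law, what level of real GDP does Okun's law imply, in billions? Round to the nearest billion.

Unemployment gap = 11.28 - 5.66 = 5.62 points, so the output gap is -1.45 × 5.62 = -8.149%.
Actual GDP = 12399 × (1 - 8.149/100) = 12399 × 0.91851 ≈ 11389 billion.

€11,389 billion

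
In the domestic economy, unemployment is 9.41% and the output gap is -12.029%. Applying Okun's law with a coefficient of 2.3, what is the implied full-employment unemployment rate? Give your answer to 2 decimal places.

From Okun's law, u - u* = -(output gap)/β = -(-12.029)/2.3 = 5.23 points.
So u* = 9.41 - 5.23 = 4.18%.

4.18%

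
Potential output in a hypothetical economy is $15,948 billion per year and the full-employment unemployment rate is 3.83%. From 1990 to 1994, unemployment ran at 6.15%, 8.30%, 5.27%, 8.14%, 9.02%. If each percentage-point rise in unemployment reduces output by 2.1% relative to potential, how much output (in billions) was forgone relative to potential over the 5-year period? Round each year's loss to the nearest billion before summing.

$5,937 billion

Year 1990: gap = -2.1 × (6.15 - 3.83) = -4.872%, loss ≈ 15948 × 4.872/100 ≈ 777.
Year 1991: gap = -2.1 × (8.3 - 3.83) = -9.387%, loss ≈ 15948 × 9.387/100 ≈ 1497.
Year 1992: gap = -2.1 × (5.27 - 3.83) = -3.024%, loss ≈ 15948 × 3.024/100 ≈ 482.
Year 1993: gap = -2.1 × (8.14 - 3.83) = -9.051%, loss ≈ 15948 × 9.051/100 ≈ 1443.
Year 1994: gap = -2.1 × (9.02 - 3.83) = -10.899%, loss ≈ 15948 × 10.899/100 ≈ 1738.
Total lost output = 777 + 1497 + 482 + 1443 + 1738 = 5937 billion.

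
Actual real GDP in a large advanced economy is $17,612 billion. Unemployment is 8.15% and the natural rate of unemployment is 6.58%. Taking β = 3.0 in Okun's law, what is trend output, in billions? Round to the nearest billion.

$18,483 billion

Unemployment gap = 8.15 - 6.58 = 1.57 points, so output gap = -3 × 1.57 = -4.71%.
Since Y = Y* × (1 + gap/100), Y* = 17612/0.9529 ≈ 18483 billion.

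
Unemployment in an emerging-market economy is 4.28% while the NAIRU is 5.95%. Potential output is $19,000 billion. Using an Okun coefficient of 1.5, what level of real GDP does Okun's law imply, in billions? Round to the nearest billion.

$19,476 billion

Unemployment gap = 4.28 - 5.95 = -1.67 points, so the output gap is -1.5 × (-1.67) = 2.505%.
Actual GDP = 19000 × (1 + 2.505/100) = 19000 × 1.02505 ≈ 19476 billion.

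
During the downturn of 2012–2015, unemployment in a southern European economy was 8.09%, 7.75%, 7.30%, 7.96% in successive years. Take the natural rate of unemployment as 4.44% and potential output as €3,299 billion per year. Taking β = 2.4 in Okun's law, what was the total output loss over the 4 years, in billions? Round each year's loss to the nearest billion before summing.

Year 2012: gap = -2.4 × (8.09 - 4.44) = -8.76%, loss ≈ 3299 × 8.76/100 ≈ 289.
Year 2013: gap = -2.4 × (7.75 - 4.44) = -7.944%, loss ≈ 3299 × 7.944/100 ≈ 262.
Year 2014: gap = -2.4 × (7.3 - 4.44) = -6.864%, loss ≈ 3299 × 6.864/100 ≈ 226.
Year 2015: gap = -2.4 × (7.96 - 4.44) = -8.448%, loss ≈ 3299 × 8.448/100 ≈ 279.
Total lost output = 289 + 262 + 226 + 279 = 1056 billion.

€1,056 billion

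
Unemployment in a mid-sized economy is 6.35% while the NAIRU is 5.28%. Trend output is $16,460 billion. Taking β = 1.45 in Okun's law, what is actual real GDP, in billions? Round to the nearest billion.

Unemployment gap = 6.35 - 5.28 = 1.07 points, so the output gap is -1.45 × 1.07 = -1.5515%.
Actual GDP = 16460 × (1 - 1.5515/100) = 16460 × 0.984485 ≈ 16205 billion.

$16,205 billion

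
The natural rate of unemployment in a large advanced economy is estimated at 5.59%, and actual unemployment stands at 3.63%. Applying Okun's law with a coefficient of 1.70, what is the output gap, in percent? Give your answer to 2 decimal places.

The unemployment gap is 3.63 - 5.59 = -1.96 percentage points.
Okun's law gives an output gap of -1.7 × (-1.96) = 3.332%, i.e. 3.33% above potential.

3.33%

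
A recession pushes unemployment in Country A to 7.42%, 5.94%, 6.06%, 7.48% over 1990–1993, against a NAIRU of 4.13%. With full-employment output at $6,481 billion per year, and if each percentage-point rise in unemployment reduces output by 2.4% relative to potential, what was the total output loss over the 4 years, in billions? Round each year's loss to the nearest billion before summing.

Year 1990: gap = -2.4 × (7.42 - 4.13) = -7.896%, loss ≈ 6481 × 7.896/100 ≈ 512.
Year 1991: gap = -2.4 × (5.94 - 4.13) = -4.344%, loss ≈ 6481 × 4.344/100 ≈ 282.
Year 1992: gap = -2.4 × (6.06 - 4.13) = -4.632%, loss ≈ 6481 × 4.632/100 ≈ 300.
Year 1993: gap = -2.4 × (7.48 - 4.13) = -8.04%, loss ≈ 6481 × 8.04/100 ≈ 521.
Total lost output = 512 + 282 + 300 + 521 = 1615 billion.

$1,615 billion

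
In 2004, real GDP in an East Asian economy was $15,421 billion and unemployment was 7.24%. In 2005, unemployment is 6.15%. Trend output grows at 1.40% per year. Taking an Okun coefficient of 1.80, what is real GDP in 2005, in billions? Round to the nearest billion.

$15,939 billion

Δu = 6.15 - 7.24 = -1.09 points.
Okun's law (growth form): g_Y = g_Y* - β × Δu = 1.40 - 1.80 × (-1.09) = 1.4 + 1.962 = 3.362%.
Real GDP in the next year = 15421 × (1 + 3.362/100) = 15421 × 1.03362 ≈ 15939 billion.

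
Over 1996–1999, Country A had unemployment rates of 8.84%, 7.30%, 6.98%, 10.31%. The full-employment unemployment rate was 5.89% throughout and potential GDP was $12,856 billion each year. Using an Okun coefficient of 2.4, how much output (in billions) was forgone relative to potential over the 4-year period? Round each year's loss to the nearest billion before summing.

$3,045 billion

Year 1996: gap = -2.4 × (8.84 - 5.89) = -7.08%, loss ≈ 12856 × 7.08/100 ≈ 910.
Year 1997: gap = -2.4 × (7.3 - 5.89) = -3.384%, loss ≈ 12856 × 3.384/100 ≈ 435.
Year 1998: gap = -2.4 × (6.98 - 5.89) = -2.616%, loss ≈ 12856 × 2.616/100 ≈ 336.
Year 1999: gap = -2.4 × (10.31 - 5.89) = -10.608%, loss ≈ 12856 × 10.608/100 ≈ 1364.
Total lost output = 910 + 435 + 336 + 1364 = 3045 billion.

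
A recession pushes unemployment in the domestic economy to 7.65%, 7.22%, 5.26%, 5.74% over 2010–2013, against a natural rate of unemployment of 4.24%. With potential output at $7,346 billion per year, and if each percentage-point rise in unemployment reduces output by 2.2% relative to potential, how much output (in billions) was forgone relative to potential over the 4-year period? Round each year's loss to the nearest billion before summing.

Year 2010: gap = -2.2 × (7.65 - 4.24) = -7.502%, loss ≈ 7346 × 7.502/100 ≈ 551.
Year 2011: gap = -2.2 × (7.22 - 4.24) = -6.556%, loss ≈ 7346 × 6.556/100 ≈ 482.
Year 2012: gap = -2.2 × (5.26 - 4.24) = -2.244%, loss ≈ 7346 × 2.244/100 ≈ 165.
Year 2013: gap = -2.2 × (5.74 - 4.24) = -3.3%, loss ≈ 7346 × 3.3/100 ≈ 242.
Total lost output = 551 + 482 + 165 + 242 = 1440 billion.

$1,440 billion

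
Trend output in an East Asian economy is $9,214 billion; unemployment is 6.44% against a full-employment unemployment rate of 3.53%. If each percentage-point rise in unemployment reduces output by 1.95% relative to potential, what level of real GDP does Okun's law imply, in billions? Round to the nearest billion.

Unemployment gap = 6.44 - 3.53 = 2.91 points, so the output gap is -1.95 × 2.91 = -5.6745%.
Actual GDP = 9214 × (1 - 5.6745/100) = 9214 × 0.943255 ≈ 8691 billion.

$8,691 billion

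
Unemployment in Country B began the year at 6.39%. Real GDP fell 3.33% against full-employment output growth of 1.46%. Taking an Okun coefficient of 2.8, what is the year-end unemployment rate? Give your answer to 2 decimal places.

8.10%

Growth-rate Okun's law: g_Y = g_Y* - β × Δu, so Δu = (g_Y* - g_Y)/β.
Δu = (1.46 + 3.33)/2.8 = 4.79/2.8 = 1.71 percentage points.
Year-end unemployment = 6.39 + 1.71 = 8.10%.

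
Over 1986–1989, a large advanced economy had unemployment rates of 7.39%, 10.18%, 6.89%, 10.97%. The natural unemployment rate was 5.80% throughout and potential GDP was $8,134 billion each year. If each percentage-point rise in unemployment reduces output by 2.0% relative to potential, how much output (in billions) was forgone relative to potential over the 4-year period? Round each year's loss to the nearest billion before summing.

Year 1986: gap = -2.0 × (7.39 - 5.8) = -3.18%, loss ≈ 8134 × 3.18/100 ≈ 259.
Year 1987: gap = -2.0 × (10.18 - 5.8) = -8.76%, loss ≈ 8134 × 8.76/100 ≈ 713.
Year 1988: gap = -2.0 × (6.89 - 5.8) = -2.18%, loss ≈ 8134 × 2.18/100 ≈ 177.
Year 1989: gap = -2.0 × (10.97 - 5.8) = -10.34%, loss ≈ 8134 × 10.34/100 ≈ 841.
Total lost output = 259 + 713 + 177 + 841 = 1990 billion.

$1,990 billion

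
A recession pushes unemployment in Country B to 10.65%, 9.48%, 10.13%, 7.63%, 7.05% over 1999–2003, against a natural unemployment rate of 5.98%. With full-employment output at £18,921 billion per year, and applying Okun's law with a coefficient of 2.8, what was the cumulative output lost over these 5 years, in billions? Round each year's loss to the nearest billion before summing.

£7,968 billion

Year 1999: gap = -2.8 × (10.65 - 5.98) = -13.076%, loss ≈ 18921 × 13.076/100 ≈ 2474.
Year 2000: gap = -2.8 × (9.48 - 5.98) = -9.8%, loss ≈ 18921 × 9.8/100 ≈ 1854.
Year 2001: gap = -2.8 × (10.13 - 5.98) = -11.62%, loss ≈ 18921 × 11.62/100 ≈ 2199.
Year 2002: gap = -2.8 × (7.63 - 5.98) = -4.62%, loss ≈ 18921 × 4.62/100 ≈ 874.
Year 2003: gap = -2.8 × (7.05 - 5.98) = -2.996%, loss ≈ 18921 × 2.996/100 ≈ 567.
Total lost output = 2474 + 1854 + 2199 + 874 + 567 = 7968 billion.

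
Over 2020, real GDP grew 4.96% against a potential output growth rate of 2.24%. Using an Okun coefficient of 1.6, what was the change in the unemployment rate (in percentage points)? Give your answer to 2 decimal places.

-1.70 percentage points

Growth-rate Okun's law: g_Y = g_Y* - β × Δu, so Δu = (g_Y* - g_Y)/β.
Δu = (2.24 - 4.96)/1.6 = -2.72/1.6 = -1.70 percentage points.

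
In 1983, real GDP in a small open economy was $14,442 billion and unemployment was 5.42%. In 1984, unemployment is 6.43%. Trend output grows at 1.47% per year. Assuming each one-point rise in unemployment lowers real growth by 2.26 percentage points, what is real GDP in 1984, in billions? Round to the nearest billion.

Δu = 6.43 - 5.42 = 1.01 points.
Okun's law (growth form): g_Y = g_Y* - β × Δu = 1.47 - 2.26 × (1.01) = 1.47 - 2.2826 = -0.8126%.
Real GDP in the next year = 14442 × (1 - 0.8126/100) = 14442 × 0.991874 ≈ 14325 billion.

$14,325 billion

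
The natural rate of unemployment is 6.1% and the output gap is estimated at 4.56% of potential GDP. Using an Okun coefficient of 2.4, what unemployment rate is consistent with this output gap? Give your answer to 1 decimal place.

From Okun's law, u - u* = -(output gap)/β = -(4.56)/2.4 = -1.9 points.
So u = 6.1 - 1.9 = 4.2%.

4.2%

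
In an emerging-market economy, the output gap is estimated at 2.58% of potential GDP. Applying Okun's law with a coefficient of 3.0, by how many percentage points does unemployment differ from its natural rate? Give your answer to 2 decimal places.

Okun's law: output gap = -β × (u - u*), so u - u* = -(output gap)/β.
u - u* = -(2.58)/3.0 = -0.86 percentage points.

-0.86 percentage points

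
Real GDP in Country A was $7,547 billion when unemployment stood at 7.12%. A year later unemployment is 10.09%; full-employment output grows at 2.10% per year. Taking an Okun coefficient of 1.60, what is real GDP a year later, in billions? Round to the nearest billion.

Δu = 10.09 - 7.12 = 2.97 points.
Okun's law (growth form): g_Y = g_Y* - β × Δu = 2.10 - 1.60 × (2.97) = 2.1 - 4.752 = -2.652%.
Real GDP in the next year = 7547 × (1 - 2.652/100) = 7547 × 0.97348 ≈ 7347 billion.

$7,347 billion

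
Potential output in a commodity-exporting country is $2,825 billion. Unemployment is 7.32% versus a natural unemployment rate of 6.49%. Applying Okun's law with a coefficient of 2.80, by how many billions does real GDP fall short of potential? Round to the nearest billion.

$66 billion

Output gap = -2.80 × (7.32 - 6.49) = -2.8 × 0.83 = -2.324%.
Actual GDP ≈ 2825 × 0.97676 ≈ 2759 billion, so the shortfall is 2825 - 2759 = 66 billion.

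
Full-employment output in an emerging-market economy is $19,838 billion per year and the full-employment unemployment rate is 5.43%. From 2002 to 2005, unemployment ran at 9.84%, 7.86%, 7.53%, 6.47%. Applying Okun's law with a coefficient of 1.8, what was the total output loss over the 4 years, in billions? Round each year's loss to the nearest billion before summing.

Year 2002: gap = -1.8 × (9.84 - 5.43) = -7.938%, loss ≈ 19838 × 7.938/100 ≈ 1575.
Year 2003: gap = -1.8 × (7.86 - 5.43) = -4.374%, loss ≈ 19838 × 4.374/100 ≈ 868.
Year 2004: gap = -1.8 × (7.53 - 5.43) = -3.78%, loss ≈ 19838 × 3.78/100 ≈ 750.
Year 2005: gap = -1.8 × (6.47 - 5.43) = -1.872%, loss ≈ 19838 × 1.872/100 ≈ 371.
Total lost output = 1575 + 868 + 750 + 371 = 3564 billion.

$3,564 billion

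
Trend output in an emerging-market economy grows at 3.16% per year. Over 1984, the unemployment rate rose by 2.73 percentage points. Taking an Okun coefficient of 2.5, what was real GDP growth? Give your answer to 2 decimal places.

Growth-rate Okun's law: g_Y = g_Y* - β × Δu.
g_Y = 3.16 - 2.5 × (2.73) = 3.16 - 6.825 = -3.665%, i.e. -3.67% to 2 d.p.

-3.67%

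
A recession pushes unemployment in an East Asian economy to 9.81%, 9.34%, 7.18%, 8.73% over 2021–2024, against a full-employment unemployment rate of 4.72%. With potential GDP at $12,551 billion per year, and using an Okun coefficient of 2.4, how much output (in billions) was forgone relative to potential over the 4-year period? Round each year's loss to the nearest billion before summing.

$4,874 billion

Year 2021: gap = -2.4 × (9.81 - 4.72) = -12.216%, loss ≈ 12551 × 12.216/100 ≈ 1533.
Year 2022: gap = -2.4 × (9.34 - 4.72) = -11.088%, loss ≈ 12551 × 11.088/100 ≈ 1392.
Year 2023: gap = -2.4 × (7.18 - 4.72) = -5.904%, loss ≈ 12551 × 5.904/100 ≈ 741.
Year 2024: gap = -2.4 × (8.73 - 4.72) = -9.624%, loss ≈ 12551 × 9.624/100 ≈ 1208.
Total lost output = 1533 + 1392 + 741 + 1208 = 4874 billion.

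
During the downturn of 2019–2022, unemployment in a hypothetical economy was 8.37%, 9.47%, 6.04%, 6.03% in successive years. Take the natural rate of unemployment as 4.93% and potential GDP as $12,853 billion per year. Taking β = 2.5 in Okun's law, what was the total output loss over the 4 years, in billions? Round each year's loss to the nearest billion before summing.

Year 2019: gap = -2.5 × (8.37 - 4.93) = -8.6%, loss ≈ 12853 × 8.6/100 ≈ 1105.
Year 2020: gap = -2.5 × (9.47 - 4.93) = -11.35%, loss ≈ 12853 × 11.35/100 ≈ 1459.
Year 2021: gap = -2.5 × (6.04 - 4.93) = -2.775%, loss ≈ 12853 × 2.775/100 ≈ 357.
Year 2022: gap = -2.5 × (6.03 - 4.93) = -2.75%, loss ≈ 12853 × 2.75/100 ≈ 353.
Total lost output = 1105 + 1459 + 357 + 353 = 3274 billion.

$3,274 billion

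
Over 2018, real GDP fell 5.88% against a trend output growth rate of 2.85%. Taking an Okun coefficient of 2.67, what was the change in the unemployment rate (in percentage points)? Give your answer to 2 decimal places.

Growth-rate Okun's law: g_Y = g_Y* - β × Δu, so Δu = (g_Y* - g_Y)/β.
Δu = (2.85 + 5.88)/2.67 = 8.73/2.67 = 3.27 percentage points.

3.27 percentage points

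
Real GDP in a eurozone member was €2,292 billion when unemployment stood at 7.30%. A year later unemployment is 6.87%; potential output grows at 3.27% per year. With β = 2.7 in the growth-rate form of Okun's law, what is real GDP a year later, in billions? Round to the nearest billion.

€2,394 billion

Δu = 6.87 - 7.3 = -0.43 points.
Okun's law (growth form): g_Y = g_Y* - β × Δu = 3.27 - 2.7 × (-0.43) = 3.27 + 1.161 = 4.431%.
Real GDP in the next year = 2292 × (1 + 4.431/100) = 2292 × 1.04431 ≈ 2394 billion.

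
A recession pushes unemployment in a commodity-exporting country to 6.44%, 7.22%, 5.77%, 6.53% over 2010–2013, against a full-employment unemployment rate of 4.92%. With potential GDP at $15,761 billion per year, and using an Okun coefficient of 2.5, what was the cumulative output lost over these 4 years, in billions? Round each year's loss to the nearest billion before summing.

$2,474 billion

Year 2010: gap = -2.5 × (6.44 - 4.92) = -3.8%, loss ≈ 15761 × 3.8/100 ≈ 599.
Year 2011: gap = -2.5 × (7.22 - 4.92) = -5.75%, loss ≈ 15761 × 5.75/100 ≈ 906.
Year 2012: gap = -2.5 × (5.77 - 4.92) = -2.125%, loss ≈ 15761 × 2.125/100 ≈ 335.
Year 2013: gap = -2.5 × (6.53 - 4.92) = -4.025%, loss ≈ 15761 × 4.025/100 ≈ 634.
Total lost output = 599 + 906 + 335 + 634 = 2474 billion.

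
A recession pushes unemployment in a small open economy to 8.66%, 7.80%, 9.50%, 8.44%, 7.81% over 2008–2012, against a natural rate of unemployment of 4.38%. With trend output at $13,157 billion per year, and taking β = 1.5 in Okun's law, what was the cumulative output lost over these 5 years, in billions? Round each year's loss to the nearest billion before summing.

Year 2008: gap = -1.5 × (8.66 - 4.38) = -6.42%, loss ≈ 13157 × 6.42/100 ≈ 845.
Year 2009: gap = -1.5 × (7.8 - 4.38) = -5.13%, loss ≈ 13157 × 5.13/100 ≈ 675.
Year 2010: gap = -1.5 × (9.5 - 4.38) = -7.68%, loss ≈ 13157 × 7.68/100 ≈ 1010.
Year 2011: gap = -1.5 × (8.44 - 4.38) = -6.09%, loss ≈ 13157 × 6.09/100 ≈ 801.
Year 2012: gap = -1.5 × (7.81 - 4.38) = -5.145%, loss ≈ 13157 × 5.145/100 ≈ 677.
Total lost output = 845 + 675 + 1010 + 801 + 677 = 4008 billion.

$4,008 billion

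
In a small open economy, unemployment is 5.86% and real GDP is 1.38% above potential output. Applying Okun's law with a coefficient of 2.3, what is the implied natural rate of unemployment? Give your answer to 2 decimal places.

From Okun's law, u - u* = -(output gap)/β = -(1.38)/2.3 = -0.6 points.
So u* = 5.86 + 0.6 = 6.46%.

6.46%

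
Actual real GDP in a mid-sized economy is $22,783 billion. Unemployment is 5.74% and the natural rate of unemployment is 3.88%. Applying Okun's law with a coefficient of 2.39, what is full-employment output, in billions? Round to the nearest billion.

Unemployment gap = 5.74 - 3.88 = 1.86 points, so output gap = -2.39 × 1.86 = -4.4454%.
Since Y = Y* × (1 + gap/100), Y* = 22783/0.955546 ≈ 23843 billion.

$23,843 billion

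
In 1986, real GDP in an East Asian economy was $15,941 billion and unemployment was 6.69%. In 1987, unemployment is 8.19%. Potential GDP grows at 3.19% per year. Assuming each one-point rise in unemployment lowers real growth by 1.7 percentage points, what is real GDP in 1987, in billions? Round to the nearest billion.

$16,043 billion

Δu = 8.19 - 6.69 = 1.5 points.
Okun's law (growth form): g_Y = g_Y* - β × Δu = 3.19 - 1.7 × (1.50) = 3.19 - 2.55 = 0.64%.
Real GDP in the next year = 15941 × (1 + 0.64/100) = 15941 × 1.0064 ≈ 16043 billion.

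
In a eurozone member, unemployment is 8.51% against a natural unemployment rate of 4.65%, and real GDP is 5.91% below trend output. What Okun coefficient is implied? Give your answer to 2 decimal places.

β ≈ 1.53

Okun's law: output gap = -β × (u - u*).
-5.91 = -β × (8.51 - 4.65) = -β × 3.86, so β = 5.91/3.86 = 1.53.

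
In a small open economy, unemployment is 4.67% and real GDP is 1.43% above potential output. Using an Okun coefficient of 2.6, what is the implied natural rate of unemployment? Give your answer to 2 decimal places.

From Okun's law, u - u* = -(output gap)/β = -(1.43)/2.6 = -0.55 points.
So u* = 4.67 + 0.55 = 5.22%.

5.22%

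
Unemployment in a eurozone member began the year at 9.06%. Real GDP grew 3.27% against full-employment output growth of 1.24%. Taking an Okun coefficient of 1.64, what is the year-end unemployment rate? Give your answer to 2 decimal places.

Growth-rate Okun's law: g_Y = g_Y* - β × Δu, so Δu = (g_Y* - g_Y)/β.
Δu = (1.24 - 3.27)/1.64 = -2.03/1.64 = -1.24 percentage points.
Year-end unemployment = 9.06 - 1.24 = 7.82%.

7.82%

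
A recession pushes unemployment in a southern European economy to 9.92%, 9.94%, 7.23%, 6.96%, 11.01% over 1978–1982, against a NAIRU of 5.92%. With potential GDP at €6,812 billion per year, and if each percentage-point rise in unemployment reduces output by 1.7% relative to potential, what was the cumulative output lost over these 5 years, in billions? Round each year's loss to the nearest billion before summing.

Year 1978: gap = -1.7 × (9.92 - 5.92) = -6.8%, loss ≈ 6812 × 6.8/100 ≈ 463.
Year 1979: gap = -1.7 × (9.94 - 5.92) = -6.834%, loss ≈ 6812 × 6.834/100 ≈ 466.
Year 1980: gap = -1.7 × (7.23 - 5.92) = -2.227%, loss ≈ 6812 × 2.227/100 ≈ 152.
Year 1981: gap = -1.7 × (6.96 - 5.92) = -1.768%, loss ≈ 6812 × 1.768/100 ≈ 120.
Year 1982: gap = -1.7 × (11.01 - 5.92) = -8.653%, loss ≈ 6812 × 8.653/100 ≈ 589.
Total lost output = 463 + 466 + 152 + 120 + 589 = 1790 billion.

€1,790 billion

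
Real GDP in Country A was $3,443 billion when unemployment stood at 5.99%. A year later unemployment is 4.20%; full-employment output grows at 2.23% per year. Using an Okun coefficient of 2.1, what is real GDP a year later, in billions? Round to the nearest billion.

Δu = 4.2 - 5.99 = -1.79 points.
Okun's law (growth form): g_Y = g_Y* - β × Δu = 2.23 - 2.1 × (-1.79) = 2.23 + 3.759 = 5.989%.
Real GDP in the next year = 3443 × (1 + 5.989/100) = 3443 × 1.05989 ≈ 3649 billion.

$3,649 billion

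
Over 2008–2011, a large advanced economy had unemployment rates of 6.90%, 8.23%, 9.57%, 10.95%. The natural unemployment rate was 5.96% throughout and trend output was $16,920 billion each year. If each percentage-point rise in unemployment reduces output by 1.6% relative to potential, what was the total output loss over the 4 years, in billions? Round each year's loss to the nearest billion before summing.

Year 2008: gap = -1.6 × (6.9 - 5.96) = -1.504%, loss ≈ 16920 × 1.504/100 ≈ 254.
Year 2009: gap = -1.6 × (8.23 - 5.96) = -3.632%, loss ≈ 16920 × 3.632/100 ≈ 615.
Year 2010: gap = -1.6 × (9.57 - 5.96) = -5.776%, loss ≈ 16920 × 5.776/100 ≈ 977.
Year 2011: gap = -1.6 × (10.95 - 5.96) = -7.984%, loss ≈ 16920 × 7.984/100 ≈ 1351.
Total lost output = 254 + 615 + 977 + 1351 = 3197 billion.

$3,197 billion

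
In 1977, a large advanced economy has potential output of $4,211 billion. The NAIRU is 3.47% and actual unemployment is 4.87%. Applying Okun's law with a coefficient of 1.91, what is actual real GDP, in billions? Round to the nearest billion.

Unemployment gap = 4.87 - 3.47 = 1.4 points, so the output gap is -1.91 × 1.4 = -2.674%.
Actual GDP = 4211 × (1 - 2.674/100) = 4211 × 0.97326 ≈ 4098 billion.

$4,098 billion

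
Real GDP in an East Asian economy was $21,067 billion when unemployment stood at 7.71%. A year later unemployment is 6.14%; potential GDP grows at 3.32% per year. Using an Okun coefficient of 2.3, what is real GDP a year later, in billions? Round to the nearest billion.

$22,527 billion

Δu = 6.14 - 7.71 = -1.57 points.
Okun's law (growth form): g_Y = g_Y* - β × Δu = 3.32 - 2.3 × (-1.57) = 3.32 + 3.611 = 6.931%.
Real GDP in the next year = 21067 × (1 + 6.931/100) = 21067 × 1.06931 ≈ 22527 billion.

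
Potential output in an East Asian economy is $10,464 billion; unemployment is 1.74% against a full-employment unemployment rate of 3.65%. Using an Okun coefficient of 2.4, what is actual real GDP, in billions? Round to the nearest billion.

Unemployment gap = 1.74 - 3.65 = -1.91 points, so the output gap is -2.4 × (-1.91) = 4.584%.
Actual GDP = 10464 × (1 + 4.584/100) = 10464 × 1.04584 ≈ 10944 billion.

$10,944 billion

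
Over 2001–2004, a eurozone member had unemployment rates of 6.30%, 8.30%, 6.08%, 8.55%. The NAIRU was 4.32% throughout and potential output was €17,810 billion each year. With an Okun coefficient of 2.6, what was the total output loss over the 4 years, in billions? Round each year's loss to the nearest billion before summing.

Year 2001: gap = -2.6 × (6.3 - 4.32) = -5.148%, loss ≈ 17810 × 5.148/100 ≈ 917.
Year 2002: gap = -2.6 × (8.3 - 4.32) = -10.348%, loss ≈ 17810 × 10.348/100 ≈ 1843.
Year 2003: gap = -2.6 × (6.08 - 4.32) = -4.576%, loss ≈ 17810 × 4.576/100 ≈ 815.
Year 2004: gap = -2.6 × (8.55 - 4.32) = -10.998%, loss ≈ 17810 × 10.998/100 ≈ 1959.
Total lost output = 917 + 1843 + 815 + 1959 = 5534 billion.

€5,534 billion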